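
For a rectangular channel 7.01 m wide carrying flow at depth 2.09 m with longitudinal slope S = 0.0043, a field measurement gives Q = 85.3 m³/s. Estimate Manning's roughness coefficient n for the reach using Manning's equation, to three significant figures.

0.0135

A = b·y = 7.01 × 2.09 = 14.65 m²
P = b + 2y = 7.01 + 2×2.09 = 11.19 m
R = A/P = 14.65/11.19 = 1.309 m
n = (1/Q)·A·R^(2/3)·S^(1/2) = (1/85.3) × 14.65 × 1.197 × 0.06557 = 0.01348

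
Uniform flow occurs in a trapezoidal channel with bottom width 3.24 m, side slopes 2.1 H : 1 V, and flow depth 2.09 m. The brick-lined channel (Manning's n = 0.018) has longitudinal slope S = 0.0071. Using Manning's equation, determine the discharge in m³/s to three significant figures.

A = (b + z·y)·y = (3.24 + 2.1×2.09)×2.09 = 15.94 m²
P = b + 2y√(1+z²) = 3.24 + 2×2.09×√(1+2.1²) = 12.96 m
R = A/P = 15.94/12.96 = 1.230 m
Q = (1/n)·A·R^(2/3)·S^(1/2) = (1/0.018) × 15.94 × 1.230^(2/3) × 0.0071^(1/2) = 85.69 m³/s

85.7 m³/s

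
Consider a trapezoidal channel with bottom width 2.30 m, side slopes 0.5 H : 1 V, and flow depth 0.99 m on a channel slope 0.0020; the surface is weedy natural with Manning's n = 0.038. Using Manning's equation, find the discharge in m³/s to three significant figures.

2.35 m³/s

A = (b + z·y)·y = (2.30 + 0.5×0.99)×0.99 = 2.767 m²
P = b + 2y√(1+z²) = 2.30 + 2×0.99×√(1+0.5²) = 4.514 m
R = A/P = 2.767/4.514 = 0.6130 m
Q = (1/n)·A·R^(2/3)·S^(1/2) = (1/0.038) × 2.767 × 0.6130^(2/3) × 0.0020^(1/2) = 2.350 m³/s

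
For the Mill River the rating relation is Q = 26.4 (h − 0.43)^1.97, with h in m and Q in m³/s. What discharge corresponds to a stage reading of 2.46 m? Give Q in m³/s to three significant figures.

Q = 26.4 × (2.46 − 0.43)^1.97 = 26.4 × 2.03^1.97 = 106.5 m³/s

107 m³/s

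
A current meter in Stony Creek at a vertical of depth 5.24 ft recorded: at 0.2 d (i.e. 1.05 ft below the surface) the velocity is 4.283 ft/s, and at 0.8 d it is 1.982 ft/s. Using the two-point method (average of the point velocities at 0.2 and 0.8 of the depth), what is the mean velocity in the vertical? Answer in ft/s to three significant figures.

3.13 ft/s

v̄ = (4.283 + 1.982) / 2 = 3.133 ft/s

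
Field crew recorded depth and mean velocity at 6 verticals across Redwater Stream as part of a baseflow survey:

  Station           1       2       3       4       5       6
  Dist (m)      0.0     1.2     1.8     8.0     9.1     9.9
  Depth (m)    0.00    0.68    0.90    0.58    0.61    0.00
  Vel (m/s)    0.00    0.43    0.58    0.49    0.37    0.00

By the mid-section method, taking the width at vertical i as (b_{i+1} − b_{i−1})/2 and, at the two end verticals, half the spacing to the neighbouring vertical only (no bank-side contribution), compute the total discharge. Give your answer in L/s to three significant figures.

w_2 = (1.8 − 0.0)/2 = 0.9 m; q_2 = 0.43 × 0.68 × 0.9 = 0.2632 m³/s
w_3 = (8.0 − 1.2)/2 = 3.4 m; q_3 = 0.58 × 0.90 × 3.4 = 1.775 m³/s
w_4 = (9.1 − 1.8)/2 = 3.65 m; q_4 = 0.49 × 0.58 × 3.65 = 1.037 m³/s
w_5 = (9.9 − 8.0)/2 = 0.95 m; q_5 = 0.37 × 0.61 × 0.95 = 0.2144 m³/s
Stations 1, 6 contribute zero (depth or velocity is 0).
Q = Σ qᵢ = 3.290 m³/s
= 3.290 × 1000 = 3290 L/s

3290 L/s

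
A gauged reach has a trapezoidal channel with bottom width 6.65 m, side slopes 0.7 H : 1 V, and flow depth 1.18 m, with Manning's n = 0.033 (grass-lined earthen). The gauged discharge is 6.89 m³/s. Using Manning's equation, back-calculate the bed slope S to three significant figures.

0.000736

A = (b + z·y)·y = (6.65 + 0.7×1.18)×1.18 = 8.822 m²
P = b + 2y√(1+z²) = 6.65 + 2×1.18×√(1+0.7²) = 9.531 m
R = A/P = 8.822/9.531 = 0.9256 m
S = (Q·n / (1·A·R^(2/3)))² = (6.89×0.033 / (1×8.822×0.9498))² = 0.0007364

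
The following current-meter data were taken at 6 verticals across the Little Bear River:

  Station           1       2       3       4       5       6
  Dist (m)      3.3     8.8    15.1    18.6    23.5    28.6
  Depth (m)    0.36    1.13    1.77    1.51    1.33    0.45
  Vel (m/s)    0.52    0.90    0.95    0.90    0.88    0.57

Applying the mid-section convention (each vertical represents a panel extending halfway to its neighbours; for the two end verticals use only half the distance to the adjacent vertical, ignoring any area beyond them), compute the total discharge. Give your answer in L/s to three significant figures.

w_1 = (8.8 − 3.3)/2 = 2.75 m; q_1 = 0.52 × 0.36 × 2.75 = 0.5148 m³/s
w_2 = (15.1 − 3.3)/2 = 5.9 m; q_2 = 0.90 × 1.13 × 5.9 = 6.000 m³/s
w_3 = (18.6 − 8.8)/2 = 4.9 m; q_3 = 0.95 × 1.77 × 4.9 = 8.239 m³/s
w_4 = (23.5 − 15.1)/2 = 4.2 m; q_4 = 0.90 × 1.51 × 4.2 = 5.708 m³/s
w_5 = (28.6 − 18.6)/2 = 5 m; q_5 = 0.88 × 1.33 × 5 = 5.852 m³/s
w_6 = (28.6 − 23.5)/2 = 2.55 m; q_6 = 0.57 × 0.45 × 2.55 = 0.6541 m³/s
Q = Σ qᵢ = 26.97 m³/s
= 26.97 × 1000 = 26970 L/s

27000 L/s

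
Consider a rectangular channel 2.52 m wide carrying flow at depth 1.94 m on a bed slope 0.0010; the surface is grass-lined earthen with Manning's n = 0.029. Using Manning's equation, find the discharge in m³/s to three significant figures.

A = b·y = 2.52 × 1.94 = 4.889 m²
P = b + 2y = 2.52 + 2×1.94 = 6.400 m
R = A/P = 4.889/6.400 = 0.7639 m
Q = (1/n)·A·R^(2/3)·S^(1/2) = (1/0.029) × 4.889 × 0.7639^(2/3) × 0.0010^(1/2) = 4.455 m³/s

4.45 m³/s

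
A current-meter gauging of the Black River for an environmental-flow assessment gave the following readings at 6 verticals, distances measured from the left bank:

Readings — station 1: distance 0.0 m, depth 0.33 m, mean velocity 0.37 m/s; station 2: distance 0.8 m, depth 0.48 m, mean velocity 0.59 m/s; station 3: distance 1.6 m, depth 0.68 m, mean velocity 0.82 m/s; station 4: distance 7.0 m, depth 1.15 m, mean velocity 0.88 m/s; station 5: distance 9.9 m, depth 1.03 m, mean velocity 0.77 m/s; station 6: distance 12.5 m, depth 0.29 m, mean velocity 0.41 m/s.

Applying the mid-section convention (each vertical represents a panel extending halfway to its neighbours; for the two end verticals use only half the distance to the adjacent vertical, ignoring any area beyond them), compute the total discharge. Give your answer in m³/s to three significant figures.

w_1 = (0.8 − 0.0)/2 = 0.4 m; q_1 = 0.37 × 0.33 × 0.4 = 0.04884 m³/s
w_2 = (1.6 − 0.0)/2 = 0.8 m; q_2 = 0.59 × 0.48 × 0.8 = 0.2266 m³/s
w_3 = (7.0 − 0.8)/2 = 3.1 m; q_3 = 0.82 × 0.68 × 3.1 = 1.729 m³/s
w_4 = (9.9 − 1.6)/2 = 4.15 m; q_4 = 0.88 × 1.15 × 4.15 = 4.200 m³/s
w_5 = (12.5 − 7.0)/2 = 2.75 m; q_5 = 0.77 × 1.03 × 2.75 = 2.181 m³/s
w_6 = (12.5 − 9.9)/2 = 1.3 m; q_6 = 0.41 × 0.29 × 1.3 = 0.1546 m³/s
Q = Σ qᵢ = 8.539 m³/s

8.54 m³/s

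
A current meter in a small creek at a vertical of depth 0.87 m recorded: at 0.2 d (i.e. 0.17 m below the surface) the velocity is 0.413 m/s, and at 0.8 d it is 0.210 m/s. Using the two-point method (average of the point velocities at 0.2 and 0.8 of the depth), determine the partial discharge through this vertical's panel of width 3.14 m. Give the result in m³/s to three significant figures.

0.851 m³/s

v̄ = (0.413 + 0.210) / 2 = 0.3115 m/s
q = v̄ × d × w = 0.3115 × 0.87 × 3.14 = 0.8510 m³/s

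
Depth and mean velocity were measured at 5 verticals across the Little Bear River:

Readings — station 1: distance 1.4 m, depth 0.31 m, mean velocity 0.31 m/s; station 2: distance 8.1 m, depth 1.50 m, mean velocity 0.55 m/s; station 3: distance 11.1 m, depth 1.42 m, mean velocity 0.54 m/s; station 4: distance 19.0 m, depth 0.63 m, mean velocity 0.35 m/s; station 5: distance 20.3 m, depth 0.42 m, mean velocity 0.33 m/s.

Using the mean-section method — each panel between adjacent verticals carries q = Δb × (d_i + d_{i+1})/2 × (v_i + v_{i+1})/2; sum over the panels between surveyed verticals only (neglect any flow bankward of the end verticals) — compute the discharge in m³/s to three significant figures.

Panel 1-2: Δb = 6.7 m, d̄ = (0.31+1.50)/2 = 0.905, v̄ = (0.31+0.55)/2 = 0.43 → q = 6.7×0.905×0.43 = 2.607 m³/s
Panel 2-3: Δb = 3 m, d̄ = (1.50+1.42)/2 = 1.46, v̄ = (0.55+0.54)/2 = 0.545 → q = 3×1.46×0.545 = 2.387 m³/s
Panel 3-4: Δb = 7.9 m, d̄ = (1.42+0.63)/2 = 1.025, v̄ = (0.54+0.35)/2 = 0.445 → q = 7.9×1.025×0.445 = 3.603 m³/s
Panel 4-5: Δb = 1.3 m, d̄ = (0.63+0.42)/2 = 0.525, v̄ = (0.35+0.33)/2 = 0.34 → q = 1.3×0.525×0.34 = 0.2321 m³/s
Q = Σ q = 8.830 m³/s

8.83 m³/s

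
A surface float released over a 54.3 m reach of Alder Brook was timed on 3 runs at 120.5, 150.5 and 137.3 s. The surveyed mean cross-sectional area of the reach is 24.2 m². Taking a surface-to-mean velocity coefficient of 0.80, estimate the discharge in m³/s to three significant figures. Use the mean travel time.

7.72 m³/s

t̄ = (120.5 + 150.5 + 137.3) / 3 = 136.1 s
v_surface = L / t̄ = 54.3 / 136.1 = 0.3990 m/s
v_mean = 0.80 × 0.3990 = 0.3192 m/s
Q = A × v_mean = 24.2 × 0.3192 = 7.724 m³/s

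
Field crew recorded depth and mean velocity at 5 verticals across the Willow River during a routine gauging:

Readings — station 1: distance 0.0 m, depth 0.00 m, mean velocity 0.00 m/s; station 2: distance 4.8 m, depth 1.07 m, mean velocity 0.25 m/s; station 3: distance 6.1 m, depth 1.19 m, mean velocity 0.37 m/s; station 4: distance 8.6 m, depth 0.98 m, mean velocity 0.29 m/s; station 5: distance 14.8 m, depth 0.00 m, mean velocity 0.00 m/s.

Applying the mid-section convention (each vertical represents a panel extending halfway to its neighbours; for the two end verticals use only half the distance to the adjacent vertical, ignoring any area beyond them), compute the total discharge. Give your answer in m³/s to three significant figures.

w_2 = (6.1 − 0.0)/2 = 3.05 m; q_2 = 0.25 × 1.07 × 3.05 = 0.8159 m³/s
w_3 = (8.6 − 4.8)/2 = 1.9 m; q_3 = 0.37 × 1.19 × 1.9 = 0.8366 m³/s
w_4 = (14.8 − 6.1)/2 = 4.35 m; q_4 = 0.29 × 0.98 × 4.35 = 1.236 m³/s
Stations 1, 5 contribute zero (depth or velocity is 0).
Q = Σ qᵢ = 2.889 m³/s

2.89 m³/s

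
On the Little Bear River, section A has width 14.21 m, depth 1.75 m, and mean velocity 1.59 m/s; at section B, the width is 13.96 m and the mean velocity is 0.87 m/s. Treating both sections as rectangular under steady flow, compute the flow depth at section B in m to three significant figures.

Q = A₁V₁ = (14.21×1.75) × 1.59 = 39.54 m³/s
d₂ = Q/(b₂ V₂) = 39.54/(13.96×0.87) = 3.256 m

3.26 m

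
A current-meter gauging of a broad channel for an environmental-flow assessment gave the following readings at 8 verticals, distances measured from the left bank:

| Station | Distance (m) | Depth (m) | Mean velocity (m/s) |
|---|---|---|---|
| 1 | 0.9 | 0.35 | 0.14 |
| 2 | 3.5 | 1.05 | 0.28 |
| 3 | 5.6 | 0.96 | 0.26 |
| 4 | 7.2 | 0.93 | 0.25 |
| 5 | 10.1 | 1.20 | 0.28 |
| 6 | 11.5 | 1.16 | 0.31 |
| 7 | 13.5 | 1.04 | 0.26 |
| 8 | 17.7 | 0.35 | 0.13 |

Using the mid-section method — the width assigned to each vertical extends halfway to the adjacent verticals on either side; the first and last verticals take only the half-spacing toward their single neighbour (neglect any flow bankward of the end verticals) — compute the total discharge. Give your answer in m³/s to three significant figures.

4.01 m³/s

w_1 = (3.5 − 0.9)/2 = 1.3 m; q_1 = 0.14 × 0.35 × 1.3 = 0.06370 m³/s
w_2 = (5.6 − 0.9)/2 = 2.35 m; q_2 = 0.28 × 1.05 × 2.35 = 0.6909 m³/s
w_3 = (7.2 − 3.5)/2 = 1.85 m; q_3 = 0.26 × 0.96 × 1.85 = 0.4618 m³/s
w_4 = (10.1 − 5.6)/2 = 2.25 m; q_4 = 0.25 × 0.93 × 2.25 = 0.5231 m³/s
w_5 = (11.5 − 7.2)/2 = 2.15 m; q_5 = 0.28 × 1.20 × 2.15 = 0.7224 m³/s
w_6 = (13.5 − 10.1)/2 = 1.7 m; q_6 = 0.31 × 1.16 × 1.7 = 0.6113 m³/s
w_7 = (17.7 − 11.5)/2 = 3.1 m; q_7 = 0.26 × 1.04 × 3.1 = 0.8382 m³/s
w_8 = (17.7 − 13.5)/2 = 2.1 m; q_8 = 0.13 × 0.35 × 2.1 = 0.09555 m³/s
Q = Σ qᵢ = 4.007 m³/s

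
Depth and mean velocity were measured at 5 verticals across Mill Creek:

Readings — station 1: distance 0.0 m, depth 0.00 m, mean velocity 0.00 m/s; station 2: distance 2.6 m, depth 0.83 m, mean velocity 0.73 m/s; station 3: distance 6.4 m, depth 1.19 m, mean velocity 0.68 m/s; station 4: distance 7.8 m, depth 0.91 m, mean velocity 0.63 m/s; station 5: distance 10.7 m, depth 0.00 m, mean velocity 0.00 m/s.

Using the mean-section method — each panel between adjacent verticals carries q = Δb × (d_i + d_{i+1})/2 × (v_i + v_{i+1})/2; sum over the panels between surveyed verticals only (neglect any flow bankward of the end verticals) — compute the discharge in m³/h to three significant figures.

16100 m³/h

Panel 1-2: Δb = 2.6 m, d̄ = (0.00+0.83)/2 = 0.415, v̄ = (0.00+0.73)/2 = 0.365 → q = 2.6×0.415×0.365 = 0.3938 m³/s
Panel 2-3: Δb = 3.8 m, d̄ = (0.83+1.19)/2 = 1.01, v̄ = (0.73+0.68)/2 = 0.705 → q = 3.8×1.01×0.705 = 2.706 m³/s
Panel 3-4: Δb = 1.4 m, d̄ = (1.19+0.91)/2 = 1.05, v̄ = (0.68+0.63)/2 = 0.655 → q = 1.4×1.05×0.655 = 0.9629 m³/s
Panel 4-5: Δb = 2.9 m, d̄ = (0.91+0.00)/2 = 0.455, v̄ = (0.63+0.00)/2 = 0.315 → q = 2.9×0.455×0.315 = 0.4156 m³/s
Q = Σ q = 4.478 m³/s
= 4.478 × 3600 = 16120 m³/h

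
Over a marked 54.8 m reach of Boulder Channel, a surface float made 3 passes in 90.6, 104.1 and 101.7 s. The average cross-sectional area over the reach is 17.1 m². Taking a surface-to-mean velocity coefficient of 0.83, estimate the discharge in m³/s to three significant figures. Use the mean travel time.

7.87 m³/s

t̄ = (90.6 + 104.1 + 101.7) / 3 = 98.8 s
v_surface = L / t̄ = 54.8 / 98.8 = 0.5547 m/s
v_mean = 0.83 × 0.5547 = 0.4604 m/s
Q = A × v_mean = 17.1 × 0.4604 = 7.872 m³/s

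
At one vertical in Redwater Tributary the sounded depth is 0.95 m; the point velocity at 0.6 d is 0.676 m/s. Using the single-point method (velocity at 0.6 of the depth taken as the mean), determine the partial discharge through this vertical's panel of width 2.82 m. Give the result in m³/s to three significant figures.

1.81 m³/s

v̄ = v₀.₆ = 0.676 m/s
q = v̄ × d × w = 0.6760 × 0.95 × 2.82 = 1.811 m³/s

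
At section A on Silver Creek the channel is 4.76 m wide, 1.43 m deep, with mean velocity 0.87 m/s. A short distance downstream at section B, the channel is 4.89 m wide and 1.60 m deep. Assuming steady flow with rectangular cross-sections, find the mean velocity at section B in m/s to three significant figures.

0.757 m/s

Q = A₁V₁ = (4.76×1.43) × 0.87 = 5.922 m³/s
A₂ = 4.89 × 1.60 = 7.824 m²
V₂ = Q/A₂ = 5.922/7.824 = 0.7569 m/s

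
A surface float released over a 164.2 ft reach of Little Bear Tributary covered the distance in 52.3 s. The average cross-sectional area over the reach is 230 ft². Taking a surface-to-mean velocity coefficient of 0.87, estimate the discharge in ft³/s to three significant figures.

v_surface = L / t̄ = 164.2 / 52.3 = 3.140 ft/s
v_mean = 0.87 × 3.140 = 2.731 ft/s
Q = A × v_mean = 230 × 2.731 = 628.2 ft³/s

628 ft³/s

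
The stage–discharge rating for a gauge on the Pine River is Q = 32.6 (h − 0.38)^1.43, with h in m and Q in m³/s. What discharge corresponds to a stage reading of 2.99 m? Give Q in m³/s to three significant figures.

129 m³/s

Q = 32.6 × (2.99 − 0.38)^1.43 = 32.6 × 2.61^1.43 = 128.5 m³/s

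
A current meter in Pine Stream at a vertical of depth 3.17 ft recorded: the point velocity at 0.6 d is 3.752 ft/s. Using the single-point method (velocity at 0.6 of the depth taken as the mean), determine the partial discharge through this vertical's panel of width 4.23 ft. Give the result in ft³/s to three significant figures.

v̄ = v₀.₆ = 3.752 ft/s
q = v̄ × d × w = 3.752 × 3.17 × 4.23 = 50.31 ft³/s

50.3 ft³/s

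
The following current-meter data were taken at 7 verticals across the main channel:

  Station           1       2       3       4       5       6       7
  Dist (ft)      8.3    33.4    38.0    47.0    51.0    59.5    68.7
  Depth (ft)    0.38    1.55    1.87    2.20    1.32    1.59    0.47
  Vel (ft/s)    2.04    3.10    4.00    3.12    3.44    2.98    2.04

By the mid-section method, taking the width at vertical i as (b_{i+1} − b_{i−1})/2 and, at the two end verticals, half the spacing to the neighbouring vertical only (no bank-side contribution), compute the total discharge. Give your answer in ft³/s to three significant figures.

251 ft³/s

w_1 = (33.4 − 8.3)/2 = 12.55 ft; q_1 = 2.04 × 0.38 × 12.55 = 9.729 ft³/s
w_2 = (38.0 − 8.3)/2 = 14.85 ft; q_2 = 3.10 × 1.55 × 14.85 = 71.35 ft³/s
w_3 = (47.0 − 33.4)/2 = 6.8 ft; q_3 = 4.00 × 1.87 × 6.8 = 50.86 ft³/s
w_4 = (51.0 − 38.0)/2 = 6.5 ft; q_4 = 3.12 × 2.20 × 6.5 = 44.62 ft³/s
w_5 = (59.5 − 47.0)/2 = 6.25 ft; q_5 = 3.44 × 1.32 × 6.25 = 28.38 ft³/s
w_6 = (68.7 − 51.0)/2 = 8.85 ft; q_6 = 2.98 × 1.59 × 8.85 = 41.93 ft³/s
w_7 = (68.7 − 59.5)/2 = 4.6 ft; q_7 = 2.04 × 0.47 × 4.6 = 4.410 ft³/s
Q = Σ qᵢ = 251.3 ft³/s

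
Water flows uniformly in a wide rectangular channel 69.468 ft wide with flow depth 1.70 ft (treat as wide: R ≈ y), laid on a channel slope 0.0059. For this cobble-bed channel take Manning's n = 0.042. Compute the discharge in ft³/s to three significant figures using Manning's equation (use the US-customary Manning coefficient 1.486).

A = b·y = 69.468 × 1.70 = 118.1 ft²
Wide channel: R ≈ y = 1.70 ft
Q = (1.486/n)·A·R^(2/3)·S^(1/2) = (1.486/0.042) × 118.1 × 1.700^(2/3) × 0.0059^(1/2) = 457.2 ft³/s

457 ft³/s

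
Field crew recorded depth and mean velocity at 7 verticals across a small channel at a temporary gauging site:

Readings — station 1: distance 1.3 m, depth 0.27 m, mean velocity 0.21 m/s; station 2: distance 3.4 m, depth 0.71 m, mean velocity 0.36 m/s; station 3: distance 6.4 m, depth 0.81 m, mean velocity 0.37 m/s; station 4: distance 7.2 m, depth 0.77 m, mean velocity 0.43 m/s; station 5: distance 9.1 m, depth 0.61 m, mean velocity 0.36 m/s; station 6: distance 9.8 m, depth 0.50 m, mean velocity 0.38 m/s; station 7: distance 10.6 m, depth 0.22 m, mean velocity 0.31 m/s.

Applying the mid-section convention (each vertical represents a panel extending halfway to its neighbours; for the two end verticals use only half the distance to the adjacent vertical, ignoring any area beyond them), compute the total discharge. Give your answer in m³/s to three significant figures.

w_1 = (3.4 − 1.3)/2 = 1.05 m; q_1 = 0.21 × 0.27 × 1.05 = 0.05954 m³/s
w_2 = (6.4 − 1.3)/2 = 2.55 m; q_2 = 0.36 × 0.71 × 2.55 = 0.6518 m³/s
w_3 = (7.2 − 3.4)/2 = 1.9 m; q_3 = 0.37 × 0.81 × 1.9 = 0.5694 m³/s
w_4 = (9.1 − 6.4)/2 = 1.35 m; q_4 = 0.43 × 0.77 × 1.35 = 0.4470 m³/s
w_5 = (9.8 − 7.2)/2 = 1.3 m; q_5 = 0.36 × 0.61 × 1.3 = 0.2855 m³/s
w_6 = (10.6 − 9.1)/2 = 0.75 m; q_6 = 0.38 × 0.50 × 0.75 = 0.1425 m³/s
w_7 = (10.6 − 9.8)/2 = 0.4 m; q_7 = 0.31 × 0.22 × 0.4 = 0.02728 m³/s
Q = Σ qᵢ = 2.183 m³/s

2.18 m³/s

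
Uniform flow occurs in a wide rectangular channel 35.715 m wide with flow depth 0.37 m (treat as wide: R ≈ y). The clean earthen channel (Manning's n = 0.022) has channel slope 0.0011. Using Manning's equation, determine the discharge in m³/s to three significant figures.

A = b·y = 35.715 × 0.37 = 13.21 m²
Wide channel: R ≈ y = 0.37 m
Q = (1/n)·A·R^(2/3)·S^(1/2) = (1/0.022) × 13.21 × 0.3700^(2/3) × 0.0011^(1/2) = 10.27 m³/s

10.3 m³/s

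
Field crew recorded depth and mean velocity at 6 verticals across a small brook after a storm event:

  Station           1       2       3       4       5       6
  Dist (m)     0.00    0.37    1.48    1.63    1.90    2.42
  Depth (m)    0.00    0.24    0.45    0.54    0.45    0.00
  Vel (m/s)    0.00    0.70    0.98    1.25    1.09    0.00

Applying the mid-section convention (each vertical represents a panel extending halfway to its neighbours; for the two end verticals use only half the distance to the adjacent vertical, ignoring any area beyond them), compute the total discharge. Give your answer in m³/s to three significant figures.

w_2 = (1.48 − 0.00)/2 = 0.74 m; q_2 = 0.70 × 0.24 × 0.74 = 0.1243 m³/s
w_3 = (1.63 − 0.37)/2 = 0.63 m; q_3 = 0.98 × 0.45 × 0.63 = 0.2778 m³/s
w_4 = (1.90 − 1.48)/2 = 0.21 m; q_4 = 1.25 × 0.54 × 0.21 = 0.1418 m³/s
w_5 = (2.42 − 1.63)/2 = 0.395 m; q_5 = 1.09 × 0.45 × 0.395 = 0.1937 m³/s
Stations 1, 6 contribute zero (depth or velocity is 0).
Q = Σ qᵢ = 0.7376 m³/s

0.738 m³/s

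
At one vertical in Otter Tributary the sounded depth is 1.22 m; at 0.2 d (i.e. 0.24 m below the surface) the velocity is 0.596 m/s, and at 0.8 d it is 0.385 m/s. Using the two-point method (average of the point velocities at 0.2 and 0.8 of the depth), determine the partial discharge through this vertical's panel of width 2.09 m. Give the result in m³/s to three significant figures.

1.25 m³/s

v̄ = (0.596 + 0.385) / 2 = 0.4905 m/s
q = v̄ × d × w = 0.4905 × 1.22 × 2.09 = 1.251 m³/s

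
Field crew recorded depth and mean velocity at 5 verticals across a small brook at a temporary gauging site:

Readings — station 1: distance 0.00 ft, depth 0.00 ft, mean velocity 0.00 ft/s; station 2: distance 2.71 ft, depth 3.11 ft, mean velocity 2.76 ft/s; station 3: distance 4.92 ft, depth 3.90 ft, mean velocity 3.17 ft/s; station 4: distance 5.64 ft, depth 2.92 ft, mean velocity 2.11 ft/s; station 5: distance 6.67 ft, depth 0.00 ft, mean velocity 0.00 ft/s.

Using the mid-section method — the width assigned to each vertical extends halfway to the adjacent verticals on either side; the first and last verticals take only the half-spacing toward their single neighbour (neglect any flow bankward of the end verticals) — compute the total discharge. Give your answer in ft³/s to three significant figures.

44.6 ft³/s

w_2 = (4.92 − 0.00)/2 = 2.46 ft; q_2 = 2.76 × 3.11 × 2.46 = 21.12 ft³/s
w_3 = (5.64 − 2.71)/2 = 1.465 ft; q_3 = 3.17 × 3.90 × 1.465 = 18.11 ft³/s
w_4 = (6.67 − 4.92)/2 = 0.875 ft; q_4 = 2.11 × 2.92 × 0.875 = 5.391 ft³/s
Stations 1, 5 contribute zero (depth or velocity is 0).
Q = Σ qᵢ = 44.62 ft³/s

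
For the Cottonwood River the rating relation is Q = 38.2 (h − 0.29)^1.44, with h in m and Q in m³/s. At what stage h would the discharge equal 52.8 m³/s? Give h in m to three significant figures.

1.54 m

h − h₀ = (Q/C)^(1/b) = (52.8/38.2)^(1/1.44) = 1.252 m
h = 0.29 + 1.252 = 1.542 m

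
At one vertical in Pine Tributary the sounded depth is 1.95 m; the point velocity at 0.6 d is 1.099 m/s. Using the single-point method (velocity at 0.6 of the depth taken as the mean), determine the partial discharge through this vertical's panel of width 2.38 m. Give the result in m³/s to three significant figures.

v̄ = v₀.₆ = 1.099 m/s
q = v̄ × d × w = 1.099 × 1.95 × 2.38 = 5.100 m³/s

5.10 m³/s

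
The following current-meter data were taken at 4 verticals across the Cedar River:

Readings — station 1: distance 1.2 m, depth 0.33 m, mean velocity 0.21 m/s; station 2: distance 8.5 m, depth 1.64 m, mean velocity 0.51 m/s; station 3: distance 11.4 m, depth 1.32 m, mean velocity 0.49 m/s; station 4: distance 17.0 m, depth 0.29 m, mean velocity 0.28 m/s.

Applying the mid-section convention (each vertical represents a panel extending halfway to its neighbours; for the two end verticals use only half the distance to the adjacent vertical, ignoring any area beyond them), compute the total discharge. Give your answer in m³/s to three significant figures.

w_1 = (8.5 − 1.2)/2 = 3.65 m; q_1 = 0.21 × 0.33 × 3.65 = 0.2529 m³/s
w_2 = (11.4 − 1.2)/2 = 5.1 m; q_2 = 0.51 × 1.64 × 5.1 = 4.266 m³/s
w_3 = (17.0 − 8.5)/2 = 4.25 m; q_3 = 0.49 × 1.32 × 4.25 = 2.749 m³/s
w_4 = (17.0 − 11.4)/2 = 2.8 m; q_4 = 0.28 × 0.29 × 2.8 = 0.2274 m³/s
Q = Σ qᵢ = 7.495 m³/s

7.49 m³/s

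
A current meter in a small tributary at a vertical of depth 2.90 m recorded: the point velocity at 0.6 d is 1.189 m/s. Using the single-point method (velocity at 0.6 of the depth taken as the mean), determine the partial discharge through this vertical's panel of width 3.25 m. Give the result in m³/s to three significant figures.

11.2 m³/s

v̄ = v₀.₆ = 1.189 m/s
q = v̄ × d × w = 1.189 × 2.90 × 3.25 = 11.21 m³/s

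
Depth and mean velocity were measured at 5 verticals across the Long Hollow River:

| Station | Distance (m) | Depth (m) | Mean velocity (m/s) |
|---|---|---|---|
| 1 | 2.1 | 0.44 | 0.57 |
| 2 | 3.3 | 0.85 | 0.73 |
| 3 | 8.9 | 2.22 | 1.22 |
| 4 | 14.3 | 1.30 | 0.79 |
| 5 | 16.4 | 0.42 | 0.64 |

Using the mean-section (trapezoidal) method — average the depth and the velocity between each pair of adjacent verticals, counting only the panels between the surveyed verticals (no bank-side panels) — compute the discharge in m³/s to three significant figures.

19.7 m³/s

Panel 1-2: Δb = 1.2 m, d̄ = (0.44+0.85)/2 = 0.645, v̄ = (0.57+0.73)/2 = 0.65 → q = 1.2×0.645×0.65 = 0.5031 m³/s
Panel 2-3: Δb = 5.6 m, d̄ = (0.85+2.22)/2 = 1.535, v̄ = (0.73+1.22)/2 = 0.975 → q = 5.6×1.535×0.975 = 8.381 m³/s
Panel 3-4: Δb = 5.4 m, d̄ = (2.22+1.30)/2 = 1.76, v̄ = (1.22+0.79)/2 = 1.005 → q = 5.4×1.76×1.005 = 9.552 m³/s
Panel 4-5: Δb = 2.1 m, d̄ = (1.30+0.42)/2 = 0.86, v̄ = (0.79+0.64)/2 = 0.715 → q = 2.1×0.86×0.715 = 1.291 m³/s
Q = Σ q = 19.73 m³/s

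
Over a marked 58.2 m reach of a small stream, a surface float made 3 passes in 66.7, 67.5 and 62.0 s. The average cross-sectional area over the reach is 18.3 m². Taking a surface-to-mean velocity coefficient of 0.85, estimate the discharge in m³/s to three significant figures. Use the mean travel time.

t̄ = (66.7 + 67.5 + 62.0) / 3 = 65.4 s
v_surface = L / t̄ = 58.2 / 65.4 = 0.8899 m/s
v_mean = 0.85 × 0.8899 = 0.7564 m/s
Q = A × v_mean = 18.3 × 0.7564 = 13.84 m³/s

13.8 m³/s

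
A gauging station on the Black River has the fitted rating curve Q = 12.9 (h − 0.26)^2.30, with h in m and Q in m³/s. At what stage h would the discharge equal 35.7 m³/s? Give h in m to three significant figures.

1.82 m

h − h₀ = (Q/C)^(1/b) = (35.7/12.9)^(1/2.30) = 1.557 m
h = 0.26 + 1.557 = 1.817 m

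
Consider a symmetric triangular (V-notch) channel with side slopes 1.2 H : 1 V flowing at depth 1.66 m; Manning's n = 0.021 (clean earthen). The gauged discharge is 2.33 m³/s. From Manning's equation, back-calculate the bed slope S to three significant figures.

0.000399

A = z·y² = 1.2×1.66² = 3.307 m²
P = 2y√(1+z²) = 2×1.66×√(1+1.2²) = 5.186 m
R = A/P = 3.307/5.186 = 0.6376 m
S = (Q·n / (1·A·R^(2/3)))² = (2.33×0.021 / (1×3.307×0.7408))² = 0.0003990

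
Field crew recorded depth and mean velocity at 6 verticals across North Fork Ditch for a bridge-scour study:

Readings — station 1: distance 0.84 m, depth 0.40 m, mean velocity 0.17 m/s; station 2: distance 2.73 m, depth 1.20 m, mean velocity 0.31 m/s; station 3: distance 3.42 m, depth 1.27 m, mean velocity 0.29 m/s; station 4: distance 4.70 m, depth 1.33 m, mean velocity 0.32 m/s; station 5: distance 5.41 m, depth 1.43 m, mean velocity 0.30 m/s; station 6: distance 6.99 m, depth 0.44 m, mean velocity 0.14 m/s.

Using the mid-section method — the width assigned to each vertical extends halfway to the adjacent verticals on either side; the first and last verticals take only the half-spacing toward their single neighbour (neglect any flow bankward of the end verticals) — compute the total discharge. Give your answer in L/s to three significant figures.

1870 L/s

w_1 = (2.73 − 0.84)/2 = 0.945 m; q_1 = 0.17 × 0.40 × 0.945 = 0.06426 m³/s
w_2 = (3.42 − 0.84)/2 = 1.29 m; q_2 = 0.31 × 1.20 × 1.29 = 0.4799 m³/s
w_3 = (4.70 − 2.73)/2 = 0.985 m; q_3 = 0.29 × 1.27 × 0.985 = 0.3628 m³/s
w_4 = (5.41 − 3.42)/2 = 0.995 m; q_4 = 0.32 × 1.33 × 0.995 = 0.4235 m³/s
w_5 = (6.99 − 4.70)/2 = 1.145 m; q_5 = 0.30 × 1.43 × 1.145 = 0.4912 m³/s
w_6 = (6.99 − 5.41)/2 = 0.79 m; q_6 = 0.14 × 0.44 × 0.79 = 0.04866 m³/s
Q = Σ qᵢ = 1.870 m³/s
= 1.870 × 1000 = 1870 L/s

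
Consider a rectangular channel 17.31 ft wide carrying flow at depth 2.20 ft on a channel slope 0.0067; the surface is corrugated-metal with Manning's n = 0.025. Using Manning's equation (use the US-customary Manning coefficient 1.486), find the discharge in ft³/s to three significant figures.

A = b·y = 17.31 × 2.20 = 38.08 ft²
P = b + 2y = 17.31 + 2×2.20 = 21.71 ft
R = A/P = 38.08/21.71 = 1.754 ft
Q = (1.486/n)·A·R^(2/3)·S^(1/2) = (1.486/0.025) × 38.08 × 1.754^(2/3) × 0.0067^(1/2) = 269.5 ft³/s

269 ft³/s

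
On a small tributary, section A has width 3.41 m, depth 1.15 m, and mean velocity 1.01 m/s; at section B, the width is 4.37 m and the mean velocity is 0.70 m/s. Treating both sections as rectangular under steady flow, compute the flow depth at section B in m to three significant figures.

Q = A₁V₁ = (3.41×1.15) × 1.01 = 3.961 m³/s
d₂ = Q/(b₂ V₂) = 3.961/(4.37×0.70) = 1.295 m

1.29 m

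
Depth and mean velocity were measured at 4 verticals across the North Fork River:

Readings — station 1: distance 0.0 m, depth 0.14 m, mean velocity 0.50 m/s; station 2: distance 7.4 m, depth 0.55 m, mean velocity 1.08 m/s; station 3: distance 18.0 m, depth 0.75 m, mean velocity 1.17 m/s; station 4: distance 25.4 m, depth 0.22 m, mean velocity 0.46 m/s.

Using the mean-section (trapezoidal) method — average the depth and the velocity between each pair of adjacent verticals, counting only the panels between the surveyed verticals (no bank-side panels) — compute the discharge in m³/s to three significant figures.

Panel 1-2: Δb = 7.4 m, d̄ = (0.14+0.55)/2 = 0.345, v̄ = (0.50+1.08)/2 = 0.79 → q = 7.4×0.345×0.79 = 2.017 m³/s
Panel 2-3: Δb = 10.6 m, d̄ = (0.55+0.75)/2 = 0.65, v̄ = (1.08+1.17)/2 = 1.125 → q = 10.6×0.65×1.125 = 7.751 m³/s
Panel 3-4: Δb = 7.4 m, d̄ = (0.75+0.22)/2 = 0.485, v̄ = (1.17+0.46)/2 = 0.815 → q = 7.4×0.485×0.815 = 2.925 m³/s
Q = Σ q = 12.69 m³/s

12.7 m³/s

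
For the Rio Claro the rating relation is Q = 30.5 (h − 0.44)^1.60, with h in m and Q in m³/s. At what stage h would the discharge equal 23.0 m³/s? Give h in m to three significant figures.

1.28 m

h − h₀ = (Q/C)^(1/b) = (23.0/30.5)^(1/1.60) = 0.8383 m
h = 0.44 + 0.8383 = 1.278 m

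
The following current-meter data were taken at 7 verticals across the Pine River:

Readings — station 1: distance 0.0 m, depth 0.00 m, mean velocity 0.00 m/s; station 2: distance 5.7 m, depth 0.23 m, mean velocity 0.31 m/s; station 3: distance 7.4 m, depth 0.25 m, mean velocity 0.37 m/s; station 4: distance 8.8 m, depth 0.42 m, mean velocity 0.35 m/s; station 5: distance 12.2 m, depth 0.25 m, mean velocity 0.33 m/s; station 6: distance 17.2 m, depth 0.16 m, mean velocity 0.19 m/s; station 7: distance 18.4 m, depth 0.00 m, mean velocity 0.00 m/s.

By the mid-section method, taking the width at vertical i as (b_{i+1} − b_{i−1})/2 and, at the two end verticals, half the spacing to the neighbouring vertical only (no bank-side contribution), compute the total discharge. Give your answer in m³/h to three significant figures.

w_2 = (7.4 − 0.0)/2 = 3.7 m; q_2 = 0.31 × 0.23 × 3.7 = 0.2638 m³/s
w_3 = (8.8 − 5.7)/2 = 1.55 m; q_3 = 0.37 × 0.25 × 1.55 = 0.1434 m³/s
w_4 = (12.2 − 7.4)/2 = 2.4 m; q_4 = 0.35 × 0.42 × 2.4 = 0.3528 m³/s
w_5 = (17.2 − 8.8)/2 = 4.2 m; q_5 = 0.33 × 0.25 × 4.2 = 0.3465 m³/s
w_6 = (18.4 − 12.2)/2 = 3.1 m; q_6 = 0.19 × 0.16 × 3.1 = 0.09424 m³/s
Stations 1, 7 contribute zero (depth or velocity is 0).
Q = Σ qᵢ = 1.201 m³/s
= 1.201 × 3600 = 4323 m³/h

4320 m³/h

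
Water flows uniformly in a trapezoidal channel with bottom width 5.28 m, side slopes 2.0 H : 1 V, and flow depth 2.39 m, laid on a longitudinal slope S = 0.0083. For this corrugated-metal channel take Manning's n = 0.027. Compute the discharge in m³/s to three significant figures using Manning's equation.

107 m³/s

A = (b + z·y)·y = (5.28 + 2.0×2.39)×2.39 = 24.04 m²
P = b + 2y√(1+z²) = 5.28 + 2×2.39×√(1+2.0²) = 15.97 m
R = A/P = 24.04/15.97 = 1.506 m
Q = (1/n)·A·R^(2/3)·S^(1/2) = (1/0.027) × 24.04 × 1.506^(2/3) × 0.0083^(1/2) = 106.6 m³/s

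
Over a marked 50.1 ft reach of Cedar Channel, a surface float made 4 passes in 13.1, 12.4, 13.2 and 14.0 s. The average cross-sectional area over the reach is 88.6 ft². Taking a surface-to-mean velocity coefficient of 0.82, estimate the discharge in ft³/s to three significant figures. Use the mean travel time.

t̄ = (13.1 + 12.4 + 13.2 + 14.0) / 4 = 13.175 s
v_surface = L / t̄ = 50.1 / 13.175 = 3.803 ft/s
v_mean = 0.82 × 3.803 = 3.118 ft/s
Q = A × v_mean = 88.6 × 3.118 = 276.3 ft³/s

276 ft³/s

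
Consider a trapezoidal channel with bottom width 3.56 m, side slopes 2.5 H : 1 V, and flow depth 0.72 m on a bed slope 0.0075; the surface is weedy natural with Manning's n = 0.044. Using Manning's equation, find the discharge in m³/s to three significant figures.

4.90 m³/s

A = (b + z·y)·y = (3.56 + 2.5×0.72)×0.72 = 3.859 m²
P = b + 2y√(1+z²) = 3.56 + 2×0.72×√(1+2.5²) = 7.437 m
R = A/P = 3.859/7.437 = 0.5189 m
Q = (1/n)·A·R^(2/3)·S^(1/2) = (1/0.044) × 3.859 × 0.5189^(2/3) × 0.0075^(1/2) = 4.905 m³/s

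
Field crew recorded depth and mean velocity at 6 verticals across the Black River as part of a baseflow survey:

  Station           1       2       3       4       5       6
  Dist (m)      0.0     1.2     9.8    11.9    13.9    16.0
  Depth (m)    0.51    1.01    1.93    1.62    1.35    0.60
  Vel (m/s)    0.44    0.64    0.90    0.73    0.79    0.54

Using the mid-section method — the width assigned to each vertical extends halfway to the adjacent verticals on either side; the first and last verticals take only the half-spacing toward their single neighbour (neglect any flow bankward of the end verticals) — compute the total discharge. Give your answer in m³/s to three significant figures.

w_1 = (1.2 − 0.0)/2 = 0.6 m; q_1 = 0.44 × 0.51 × 0.6 = 0.1346 m³/s
w_2 = (9.8 − 0.0)/2 = 4.9 m; q_2 = 0.64 × 1.01 × 4.9 = 3.167 m³/s
w_3 = (11.9 − 1.2)/2 = 5.35 m; q_3 = 0.90 × 1.93 × 5.35 = 9.293 m³/s
w_4 = (13.9 − 9.8)/2 = 2.05 m; q_4 = 0.73 × 1.62 × 2.05 = 2.424 m³/s
w_5 = (16.0 − 11.9)/2 = 2.05 m; q_5 = 0.79 × 1.35 × 2.05 = 2.186 m³/s
w_6 = (16.0 − 13.9)/2 = 1.05 m; q_6 = 0.54 × 0.60 × 1.05 = 0.3402 m³/s
Q = Σ qᵢ = 17.55 m³/s

17.5 m³/s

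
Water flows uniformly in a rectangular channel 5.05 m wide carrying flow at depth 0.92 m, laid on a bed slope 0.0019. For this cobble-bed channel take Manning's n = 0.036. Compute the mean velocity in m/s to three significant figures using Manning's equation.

0.931 m/s

A = b·y = 5.05 × 0.92 = 4.646 m²
P = b + 2y = 5.05 + 2×0.92 = 6.890 m
R = A/P = 4.646/6.890 = 0.6743 m
Q = (1/n)·A·R^(2/3)·S^(1/2) = (1/0.036) × 4.646 × 0.6743^(2/3) × 0.0019^(1/2) = 4.326 m³/s
V = Q/A = 4.326/4.646 = 0.9311 m/s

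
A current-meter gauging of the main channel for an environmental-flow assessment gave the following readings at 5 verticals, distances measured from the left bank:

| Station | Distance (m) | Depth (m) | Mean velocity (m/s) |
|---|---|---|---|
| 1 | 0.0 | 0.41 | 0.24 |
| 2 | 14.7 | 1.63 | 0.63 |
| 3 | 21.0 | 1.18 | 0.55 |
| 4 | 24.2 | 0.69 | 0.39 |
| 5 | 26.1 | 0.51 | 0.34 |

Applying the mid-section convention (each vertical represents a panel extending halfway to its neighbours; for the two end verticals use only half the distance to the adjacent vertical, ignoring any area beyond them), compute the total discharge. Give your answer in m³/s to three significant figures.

w_1 = (14.7 − 0.0)/2 = 7.35 m; q_1 = 0.24 × 0.41 × 7.35 = 0.7232 m³/s
w_2 = (21.0 − 0.0)/2 = 10.5 m; q_2 = 0.63 × 1.63 × 10.5 = 10.78 m³/s
w_3 = (24.2 − 14.7)/2 = 4.75 m; q_3 = 0.55 × 1.18 × 4.75 = 3.083 m³/s
w_4 = (26.1 − 21.0)/2 = 2.55 m; q_4 = 0.39 × 0.69 × 2.55 = 0.6862 m³/s
w_5 = (26.1 − 24.2)/2 = 0.95 m; q_5 = 0.34 × 0.51 × 0.95 = 0.1647 m³/s
Q = Σ qᵢ = 15.44 m³/s

15.4 m³/s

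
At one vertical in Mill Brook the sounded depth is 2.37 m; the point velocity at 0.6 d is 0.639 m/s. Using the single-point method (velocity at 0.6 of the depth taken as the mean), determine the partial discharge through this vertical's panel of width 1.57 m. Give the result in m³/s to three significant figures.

2.38 m³/s

v̄ = v₀.₆ = 0.639 m/s
q = v̄ × d × w = 0.6390 × 2.37 × 1.57 = 2.378 m³/s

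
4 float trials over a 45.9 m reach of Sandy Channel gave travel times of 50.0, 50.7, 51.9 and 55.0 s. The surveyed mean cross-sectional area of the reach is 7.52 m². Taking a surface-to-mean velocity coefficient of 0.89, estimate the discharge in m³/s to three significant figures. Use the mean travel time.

t̄ = (50.0 + 50.7 + 51.9 + 55.0) / 4 = 51.9 s
v_surface = L / t̄ = 45.9 / 51.9 = 0.8844 m/s
v_mean = 0.89 × 0.8844 = 0.7871 m/s
Q = A × v_mean = 7.52 × 0.7871 = 5.919 m³/s

5.92 m³/s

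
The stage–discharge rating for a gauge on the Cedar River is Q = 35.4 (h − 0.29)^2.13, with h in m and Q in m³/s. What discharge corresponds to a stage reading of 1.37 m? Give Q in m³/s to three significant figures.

Q = 35.4 × (1.37 − 0.29)^2.13 = 35.4 × 1.08^2.13 = 41.71 m³/s

41.7 m³/s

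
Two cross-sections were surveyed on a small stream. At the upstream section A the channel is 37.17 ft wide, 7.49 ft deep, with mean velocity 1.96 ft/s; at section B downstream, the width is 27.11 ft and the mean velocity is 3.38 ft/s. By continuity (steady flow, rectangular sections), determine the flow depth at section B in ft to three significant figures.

Q = A₁V₁ = (37.17×7.49) × 1.96 = 545.7 ft³/s
d₂ = Q/(b₂ V₂) = 545.7/(27.11×3.38) = 5.955 ft

5.96 ft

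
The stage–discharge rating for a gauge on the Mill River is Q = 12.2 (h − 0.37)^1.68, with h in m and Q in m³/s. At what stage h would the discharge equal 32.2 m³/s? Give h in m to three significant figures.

h − h₀ = (Q/C)^(1/b) = (32.2/12.2)^(1/1.68) = 1.782 m
h = 0.37 + 1.782 = 2.152 m

2.15 m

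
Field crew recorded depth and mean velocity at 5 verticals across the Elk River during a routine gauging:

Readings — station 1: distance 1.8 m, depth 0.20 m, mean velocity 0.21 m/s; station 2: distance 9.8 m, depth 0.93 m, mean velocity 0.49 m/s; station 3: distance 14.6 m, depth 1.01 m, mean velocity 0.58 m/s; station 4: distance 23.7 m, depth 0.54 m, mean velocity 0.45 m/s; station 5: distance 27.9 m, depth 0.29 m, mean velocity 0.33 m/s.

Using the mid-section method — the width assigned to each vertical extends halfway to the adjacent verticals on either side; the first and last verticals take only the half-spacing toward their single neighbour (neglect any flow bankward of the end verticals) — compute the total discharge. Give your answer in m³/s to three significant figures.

8.97 m³/s

w_1 = (9.8 − 1.8)/2 = 4 m; q_1 = 0.21 × 0.20 × 4 = 0.1680 m³/s
w_2 = (14.6 − 1.8)/2 = 6.4 m; q_2 = 0.49 × 0.93 × 6.4 = 2.916 m³/s
w_3 = (23.7 − 9.8)/2 = 6.95 m; q_3 = 0.58 × 1.01 × 6.95 = 4.071 m³/s
w_4 = (27.9 − 14.6)/2 = 6.65 m; q_4 = 0.45 × 0.54 × 6.65 = 1.616 m³/s
w_5 = (27.9 − 23.7)/2 = 2.1 m; q_5 = 0.33 × 0.29 × 2.1 = 0.2010 m³/s
Q = Σ qᵢ = 8.973 m³/s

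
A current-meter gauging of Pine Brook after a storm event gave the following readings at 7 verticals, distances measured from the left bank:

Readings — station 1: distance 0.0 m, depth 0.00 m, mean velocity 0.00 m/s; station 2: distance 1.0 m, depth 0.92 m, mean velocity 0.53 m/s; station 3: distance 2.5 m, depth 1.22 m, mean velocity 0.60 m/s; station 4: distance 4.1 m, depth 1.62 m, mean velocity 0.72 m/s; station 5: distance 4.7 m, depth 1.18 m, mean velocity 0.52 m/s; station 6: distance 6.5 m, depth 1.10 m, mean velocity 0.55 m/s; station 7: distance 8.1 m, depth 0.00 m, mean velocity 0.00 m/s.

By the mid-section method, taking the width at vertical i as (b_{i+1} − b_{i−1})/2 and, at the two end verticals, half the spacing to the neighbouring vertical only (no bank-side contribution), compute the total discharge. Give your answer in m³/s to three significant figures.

w_2 = (2.5 − 0.0)/2 = 1.25 m; q_2 = 0.53 × 0.92 × 1.25 = 0.6095 m³/s
w_3 = (4.1 − 1.0)/2 = 1.55 m; q_3 = 0.60 × 1.22 × 1.55 = 1.135 m³/s
w_4 = (4.7 − 2.5)/2 = 1.1 m; q_4 = 0.72 × 1.62 × 1.1 = 1.283 m³/s
w_5 = (6.5 − 4.1)/2 = 1.2 m; q_5 = 0.52 × 1.18 × 1.2 = 0.7363 m³/s
w_6 = (8.1 − 4.7)/2 = 1.7 m; q_6 = 0.55 × 1.10 × 1.7 = 1.029 m³/s
Stations 1, 7 contribute zero (depth or velocity is 0).
Q = Σ qᵢ = 4.792 m³/s

4.79 m³/s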